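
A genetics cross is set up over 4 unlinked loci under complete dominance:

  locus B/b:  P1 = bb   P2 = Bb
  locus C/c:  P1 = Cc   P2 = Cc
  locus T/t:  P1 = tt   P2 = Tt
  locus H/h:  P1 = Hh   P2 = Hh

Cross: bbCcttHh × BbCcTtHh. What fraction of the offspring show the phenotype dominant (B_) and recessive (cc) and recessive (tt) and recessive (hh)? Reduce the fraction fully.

bbCcttHh gametes: bCtH×4, bCth×4, bctH×4, bcth×4
BbCcTtHh gametes: BCTH×1, BCTh×1, BCtH×1, BCth×1, BcTH×1, BcTh×1, BctH×1, Bcth×1, bCTH×1, bCTh×1, bCtH×1, bCth×1, bcTH×1, bcTh×1, bctH×1, bcth×1
bbCcttHh×BbCcTtHh grid (16·16=256): BbCCTtHH=4 BbCCTtHh=8 BbCCTthh=4 BbCCttHH=4 BbCCttHh=8 BbCCtthh=4 BbCcTtHH=8 BbCcTtHh=16 BbCcTthh=8 BbCcttHH=8 BbCcttHh=16 BbCctthh=8 BbccTtHH=4 BbccTtHh=8 BbccTthh=4 BbccttHH=4 BbccttHh=8 Bbcctthh=4 bbCCTtHH=4 bbCCTtHh=8 bbCCTthh=4 bbCCttHH=4 bbCCttHh=8 bbCCtthh=4 bbCcTtHH=8 bbCcTtHh=16 bbCcTthh=8 bbCcttHH=8 bbCcttHh=16 bbCctthh=8 bbccTtHH=4 bbccTtHh=8 bbccTthh=4 bbccttHH=4 bbccttHh=8 bbcctthh=4
B_ cc tt hh hits 4/256; gcd=4; 4÷4/256÷4 = 1/64

P(B_ cc tt hh) = 1/64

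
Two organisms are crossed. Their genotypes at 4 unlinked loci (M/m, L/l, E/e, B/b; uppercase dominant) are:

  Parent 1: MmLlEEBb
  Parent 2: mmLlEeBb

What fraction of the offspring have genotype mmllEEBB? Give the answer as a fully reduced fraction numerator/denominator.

MmLlEEBb gametes: MLEB×2, MLEb×2, MlEB×2, MlEb×2, mLEB×2, mLEb×2, mlEB×2, mlEb×2
mmLlEeBb gametes: mLEB×2, mLEb×2, mLeB×2, mLeb×2, mlEB×2, mlEb×2, mleB×2, mleb×2
MmLlEEBb×mmLlEeBb grid (16·16=256): MmLLEEBB=4 MmLLEEBb=8 MmLLEEbb=4 MmLLEeBB=4 MmLLEeBb=8 MmLLEebb=4 MmLlEEBB=8 MmLlEEBb=16 MmLlEEbb=8 MmLlEeBB=8 MmLlEeBb=16 MmLlEebb=8 MmllEEBB=4 MmllEEBb=8 MmllEEbb=4 MmllEeBB=4 MmllEeBb=8 MmllEebb=4 mmLLEEBB=4 mmLLEEBb=8 mmLLEEbb=4 mmLLEeBB=4 mmLLEeBb=8 mmLLEebb=4 mmLlEEBB=8 mmLlEEBb=16 mmLlEEbb=8 mmLlEeBB=8 mmLlEeBb=16 mmLlEebb=8 mmllEEBB=4 mmllEEBb=8 mmllEEbb=4 mmllEeBB=4 mmllEeBb=8 mmllEebb=4
mmllEEBB hits 4/256; gcd=4; 4÷4/256÷4 = 1/64

P(mmllEEBB) = 1/64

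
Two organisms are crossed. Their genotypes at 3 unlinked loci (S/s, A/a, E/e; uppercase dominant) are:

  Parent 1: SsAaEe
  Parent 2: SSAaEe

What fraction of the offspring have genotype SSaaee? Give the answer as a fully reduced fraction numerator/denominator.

P(SSaaee) = 1/32

SsAaEe gametes: SAE×1, SAe×1, SaE×1, Sae×1, sAE×1, sAe×1, saE×1, sae×1
SSAaEe gametes: SAE×2, SAe×2, SaE×2, Sae×2
SsAaEe×SSAaEe grid (8·8=64): SSAAEE=2 SSAAEe=4 SSAAee=2 SSAaEE=4 SSAaEe=8 SSAaee=4 SSaaEE=2 SSaaEe=4 SSaaee=2 SsAAEE=2 SsAAEe=4 SsAAee=2 SsAaEE=4 SsAaEe=8 SsAaee=4 SsaaEE=2 SsaaEe=4 Ssaaee=2
SSaaee hits 2/64; gcd=2; 2÷2/64÷2 = 1/32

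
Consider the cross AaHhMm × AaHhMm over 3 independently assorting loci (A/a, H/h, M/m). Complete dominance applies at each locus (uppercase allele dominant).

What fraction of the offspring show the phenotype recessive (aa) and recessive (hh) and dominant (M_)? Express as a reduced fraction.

P(aa hh M_) = 3/64

AaHhMm gametes: AHM×1, AHm×1, AhM×1, Ahm×1, aHM×1, aHm×1, ahM×1, ahm×1
AaHhMm gametes: AHM×1, AHm×1, AhM×1, Ahm×1, aHM×1, aHm×1, ahM×1, ahm×1
AaHhMm×AaHhMm grid (8·8=64): AAHHMM=1 AAHHMm=2 AAHHmm=1 AAHhMM=2 AAHhMm=4 AAHhmm=2 AAhhMM=1 AAhhMm=2 AAhhmm=1 AaHHMM=2 AaHHMm=4 AaHHmm=2 AaHhMM=4 AaHhMm=8 AaHhmm=4 AahhMM=2 AahhMm=4 Aahhmm=2 aaHHMM=1 aaHHMm=2 aaHHmm=1 aaHhMM=2 aaHhMm=4 aaHhmm=2 aahhMM=1 aahhMm=2 aahhmm=1
aa hh M_ hits 3/64; gcd=1; 3÷1/64÷1 = 3/64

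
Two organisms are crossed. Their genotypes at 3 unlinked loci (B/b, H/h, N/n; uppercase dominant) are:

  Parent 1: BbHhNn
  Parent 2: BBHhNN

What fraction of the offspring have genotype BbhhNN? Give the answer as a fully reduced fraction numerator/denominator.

BbHhNn gametes: BHN×1, BHn×1, BhN×1, Bhn×1, bHN×1, bHn×1, bhN×1, bhn×1
BBHhNN gametes: BHN×4, BhN×4
BbHhNn×BBHhNN grid (8·8=64): BBHHNN=4 BBHHNn=4 BBHhNN=8 BBHhNn=8 BBhhNN=4 BBhhNn=4 BbHHNN=4 BbHHNn=4 BbHhNN=8 BbHhNn=8 BbhhNN=4 BbhhNn=4
BbhhNN hits 4/64; gcd=4; 4÷4/64÷4 = 1/16

P(BbhhNN) = 1/16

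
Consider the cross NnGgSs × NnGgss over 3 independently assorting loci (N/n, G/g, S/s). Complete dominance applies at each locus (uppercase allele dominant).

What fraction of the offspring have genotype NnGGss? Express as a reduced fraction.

NnGgSs gametes: NGS×1, NGs×1, NgS×1, Ngs×1, nGS×1, nGs×1, ngS×1, ngs×1
NnGgss gametes: NGs×2, Ngs×2, nGs×2, ngs×2
NnGgSs×NnGgss grid (8·8=64): NNGGSs=2 NNGGss=2 NNGgSs=4 NNGgss=4 NNggSs=2 NNggss=2 NnGGSs=4 NnGGss=4 NnGgSs=8 NnGgss=8 NnggSs=4 Nnggss=4 nnGGSs=2 nnGGss=2 nnGgSs=4 nnGgss=4 nnggSs=2 nnggss=2
NnGGss hits 4/64; gcd=4; 4÷4/64÷4 = 1/16

P(NnGGss) = 1/16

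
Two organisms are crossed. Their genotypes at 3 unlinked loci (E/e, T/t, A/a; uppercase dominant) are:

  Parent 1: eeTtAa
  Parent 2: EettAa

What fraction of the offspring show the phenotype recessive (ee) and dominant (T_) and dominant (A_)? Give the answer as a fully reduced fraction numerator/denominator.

P(ee T_ A_) = 3/16

eeTtAa gametes: eTA×2, eTa×2, etA×2, eta×2
EettAa gametes: EtA×2, Eta×2, etA×2, eta×2
eeTtAa×EettAa grid (8·8=64): EeTtAA=4 EeTtAa=8 EeTtaa=4 EettAA=4 EettAa=8 Eettaa=4 eeTtAA=4 eeTtAa=8 eeTtaa=4 eettAA=4 eettAa=8 eettaa=4
ee T_ A_ hits 12/64; gcd=4; 12÷4/64÷4 = 3/16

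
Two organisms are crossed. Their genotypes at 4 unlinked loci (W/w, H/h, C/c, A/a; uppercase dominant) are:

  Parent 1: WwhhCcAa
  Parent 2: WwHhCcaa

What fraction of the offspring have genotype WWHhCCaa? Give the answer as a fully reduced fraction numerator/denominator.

P(WWHhCCaa) = 1/64

WwhhCcAa gametes: WhCA×2, WhCa×2, WhcA×2, Whca×2, whCA×2, whCa×2, whcA×2, whca×2
WwHhCcaa gametes: WHCa×2, WHca×2, WhCa×2, Whca×2, wHCa×2, wHca×2, whCa×2, whca×2
WwhhCcAa×WwHhCcaa grid (16·16=256): WWHhCCAa=4 WWHhCCaa=4 WWHhCcAa=8 WWHhCcaa=8 WWHhccAa=4 WWHhccaa=4 WWhhCCAa=4 WWhhCCaa=4 WWhhCcAa=8 WWhhCcaa=8 WWhhccAa=4 WWhhccaa=4 WwHhCCAa=8 WwHhCCaa=8 WwHhCcAa=16 WwHhCcaa=16 WwHhccAa=8 WwHhccaa=8 WwhhCCAa=8 WwhhCCaa=8 WwhhCcAa=16 WwhhCcaa=16 WwhhccAa=8 Wwhhccaa=8 wwHhCCAa=4 wwHhCCaa=4 wwHhCcAa=8 wwHhCcaa=8 wwHhccAa=4 wwHhccaa=4 wwhhCCAa=4 wwhhCCaa=4 wwhhCcAa=8 wwhhCcaa=8 wwhhccAa=4 wwhhccaa=4
WWHhCCaa hits 4/256; gcd=4; 4÷4/256÷4 = 1/64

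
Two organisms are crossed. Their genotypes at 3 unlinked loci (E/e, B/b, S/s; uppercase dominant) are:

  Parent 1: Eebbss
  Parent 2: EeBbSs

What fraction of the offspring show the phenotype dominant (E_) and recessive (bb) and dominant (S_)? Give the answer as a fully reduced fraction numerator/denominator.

P(E_ bb S_) = 3/16

Eebbss gametes: Ebs×4, ebs×4
EeBbSs gametes: EBS×1, EBs×1, EbS×1, Ebs×1, eBS×1, eBs×1, ebS×1, ebs×1
Eebbss×EeBbSs grid (8·8=64): EEBbSs=4 EEBbss=4 EEbbSs=4 EEbbss=4 EeBbSs=8 EeBbss=8 EebbSs=8 Eebbss=8 eeBbSs=4 eeBbss=4 eebbSs=4 eebbss=4
E_ bb S_ hits 12/64; gcd=4; 12÷4/64÷4 = 3/16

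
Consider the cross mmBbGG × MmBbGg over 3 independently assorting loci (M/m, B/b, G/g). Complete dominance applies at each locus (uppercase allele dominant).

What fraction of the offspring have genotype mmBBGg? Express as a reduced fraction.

mmBbGG gametes: mBG×4, mbG×4
MmBbGg gametes: MBG×1, MBg×1, MbG×1, Mbg×1, mBG×1, mBg×1, mbG×1, mbg×1
mmBbGG×MmBbGg grid (8·8=64): MmBBGG=4 MmBBGg=4 MmBbGG=8 MmBbGg=8 MmbbGG=4 MmbbGg=4 mmBBGG=4 mmBBGg=4 mmBbGG=8 mmBbGg=8 mmbbGG=4 mmbbGg=4
mmBBGg hits 4/64; gcd=4; 4÷4/64÷4 = 1/16

P(mmBBGg) = 1/16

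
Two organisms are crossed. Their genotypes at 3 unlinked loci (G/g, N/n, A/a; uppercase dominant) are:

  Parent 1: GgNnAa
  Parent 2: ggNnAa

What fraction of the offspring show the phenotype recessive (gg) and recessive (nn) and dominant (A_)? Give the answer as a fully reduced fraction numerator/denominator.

P(gg nn A_) = 3/32

GgNnAa gametes: GNA×1, GNa×1, GnA×1, Gna×1, gNA×1, gNa×1, gnA×1, gna×1
ggNnAa gametes: gNA×2, gNa×2, gnA×2, gna×2
GgNnAa×ggNnAa grid (8·8=64): GgNNAA=2 GgNNAa=4 GgNNaa=2 GgNnAA=4 GgNnAa=8 GgNnaa=4 GgnnAA=2 GgnnAa=4 Ggnnaa=2 ggNNAA=2 ggNNAa=4 ggNNaa=2 ggNnAA=4 ggNnAa=8 ggNnaa=4 ggnnAA=2 ggnnAa=4 ggnnaa=2
gg nn A_ hits 6/64; gcd=2; 6÷2/64÷2 = 3/32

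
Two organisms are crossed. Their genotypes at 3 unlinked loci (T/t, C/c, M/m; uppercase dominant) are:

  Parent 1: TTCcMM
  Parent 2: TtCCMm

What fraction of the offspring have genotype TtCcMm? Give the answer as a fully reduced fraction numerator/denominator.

TTCcMM gametes: TCM×4, TcM×4
TtCCMm gametes: TCM×2, TCm×2, tCM×2, tCm×2
TTCcMM×TtCCMm grid (8·8=64): TTCCMM=8 TTCCMm=8 TTCcMM=8 TTCcMm=8 TtCCMM=8 TtCCMm=8 TtCcMM=8 TtCcMm=8
TtCcMm hits 8/64; gcd=8; 8÷8/64÷8 = 1/8

P(TtCcMm) = 1/8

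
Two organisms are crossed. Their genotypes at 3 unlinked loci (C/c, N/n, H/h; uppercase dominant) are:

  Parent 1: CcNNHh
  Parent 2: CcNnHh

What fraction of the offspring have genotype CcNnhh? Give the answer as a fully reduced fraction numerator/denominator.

CcNNHh gametes: CNH×2, CNh×2, cNH×2, cNh×2
CcNnHh gametes: CNH×1, CNh×1, CnH×1, Cnh×1, cNH×1, cNh×1, cnH×1, cnh×1
CcNNHh×CcNnHh grid (8·8=64): CCNNHH=2 CCNNHh=4 CCNNhh=2 CCNnHH=2 CCNnHh=4 CCNnhh=2 CcNNHH=4 CcNNHh=8 CcNNhh=4 CcNnHH=4 CcNnHh=8 CcNnhh=4 ccNNHH=2 ccNNHh=4 ccNNhh=2 ccNnHH=2 ccNnHh=4 ccNnhh=2
CcNnhh hits 4/64; gcd=4; 4÷4/64÷4 = 1/16

P(CcNnhh) = 1/16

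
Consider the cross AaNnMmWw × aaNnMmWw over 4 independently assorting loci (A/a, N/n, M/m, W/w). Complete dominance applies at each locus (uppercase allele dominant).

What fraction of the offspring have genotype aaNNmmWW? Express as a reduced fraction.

P(aaNNmmWW) = 1/128

AaNnMmWw gametes: ANMW×1, ANMw×1, ANmW×1, ANmw×1, AnMW×1, AnMw×1, AnmW×1, Anmw×1, aNMW×1, aNMw×1, aNmW×1, aNmw×1, anMW×1, anMw×1, anmW×1, anmw×1
aaNnMmWw gametes: aNMW×2, aNMw×2, aNmW×2, aNmw×2, anMW×2, anMw×2, anmW×2, anmw×2
AaNnMmWw×aaNnMmWw grid (16·16=256): AaNNMMWW=2 AaNNMMWw=4 AaNNMMww=2 AaNNMmWW=4 AaNNMmWw=8 AaNNMmww=4 AaNNmmWW=2 AaNNmmWw=4 AaNNmmww=2 AaNnMMWW=4 AaNnMMWw=8 AaNnMMww=4 AaNnMmWW=8 AaNnMmWw=16 AaNnMmww=8 AaNnmmWW=4 AaNnmmWw=8 AaNnmmww=4 AannMMWW=2 AannMMWw=4 AannMMww=2 AannMmWW=4 AannMmWw=8 AannMmww=4 AannmmWW=2 AannmmWw=4 Aannmmww=2 aaNNMMWW=2 aaNNMMWw=4 aaNNMMww=2 aaNNMmWW=4 aaNNMmWw=8 aaNNMmww=4 aaNNmmWW=2 aaNNmmWw=4 aaNNmmww=2 aaNnMMWW=4 aaNnMMWw=8 aaNnMMww=4 aaNnMmWW=8 aaNnMmWw=16 aaNnMmww=8 aaNnmmWW=4 aaNnmmWw=8 aaNnmmww=4 aannMMWW=2 aannMMWw=4 aannMMww=2 aannMmWW=4 aannMmWw=8 aannMmww=4 aannmmWW=2 aannmmWw=4 aannmmww=2
aaNNmmWW hits 2/256; gcd=2; 2÷2/256÷2 = 1/128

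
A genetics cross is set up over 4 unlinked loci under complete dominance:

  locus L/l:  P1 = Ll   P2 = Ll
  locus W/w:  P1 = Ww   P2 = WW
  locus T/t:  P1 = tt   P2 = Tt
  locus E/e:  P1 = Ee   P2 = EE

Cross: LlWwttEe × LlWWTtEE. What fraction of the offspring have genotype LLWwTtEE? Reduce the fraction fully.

LlWwttEe gametes: LWtE×2, LWte×2, LwtE×2, Lwte×2, lWtE×2, lWte×2, lwtE×2, lwte×2
LlWWTtEE gametes: LWTE×4, LWtE×4, lWTE×4, lWtE×4
LlWwttEe×LlWWTtEE grid (16·16=256): LLWWTtEE=8 LLWWTtEe=8 LLWWttEE=8 LLWWttEe=8 LLWwTtEE=8 LLWwTtEe=8 LLWwttEE=8 LLWwttEe=8 LlWWTtEE=16 LlWWTtEe=16 LlWWttEE=16 LlWWttEe=16 LlWwTtEE=16 LlWwTtEe=16 LlWwttEE=16 LlWwttEe=16 llWWTtEE=8 llWWTtEe=8 llWWttEE=8 llWWttEe=8 llWwTtEE=8 llWwTtEe=8 llWwttEE=8 llWwttEe=8
LLWwTtEE hits 8/256; gcd=8; 8÷8/256÷8 = 1/32

P(LLWwTtEE) = 1/32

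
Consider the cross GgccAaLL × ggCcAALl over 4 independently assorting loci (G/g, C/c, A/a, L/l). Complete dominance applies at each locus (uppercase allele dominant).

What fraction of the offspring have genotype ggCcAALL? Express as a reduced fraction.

GgccAaLL gametes: GcAL×4, GcaL×4, gcAL×4, gcaL×4
ggCcAALl gametes: gCAL×4, gCAl×4, gcAL×4, gcAl×4
GgccAaLL×ggCcAALl grid (16·16=256): GgCcAALL=16 GgCcAALl=16 GgCcAaLL=16 GgCcAaLl=16 GgccAALL=16 GgccAALl=16 GgccAaLL=16 GgccAaLl=16 ggCcAALL=16 ggCcAALl=16 ggCcAaLL=16 ggCcAaLl=16 ggccAALL=16 ggccAALl=16 ggccAaLL=16 ggccAaLl=16
ggCcAALL hits 16/256; gcd=16; 16÷16/256÷16 = 1/16

P(ggCcAALL) = 1/16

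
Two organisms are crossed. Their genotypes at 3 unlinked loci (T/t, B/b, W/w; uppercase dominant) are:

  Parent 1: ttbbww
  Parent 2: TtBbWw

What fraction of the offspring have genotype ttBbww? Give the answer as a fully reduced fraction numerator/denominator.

ttbbww gametes: tbw×8
TtBbWw gametes: TBW×1, TBw×1, TbW×1, Tbw×1, tBW×1, tBw×1, tbW×1, tbw×1
ttbbww×TtBbWw grid (8·8=64): TtBbWw=8 TtBbww=8 TtbbWw=8 Ttbbww=8 ttBbWw=8 ttBbww=8 ttbbWw=8 ttbbww=8
ttBbww hits 8/64; gcd=8; 8÷8/64÷8 = 1/8

P(ttBbww) = 1/8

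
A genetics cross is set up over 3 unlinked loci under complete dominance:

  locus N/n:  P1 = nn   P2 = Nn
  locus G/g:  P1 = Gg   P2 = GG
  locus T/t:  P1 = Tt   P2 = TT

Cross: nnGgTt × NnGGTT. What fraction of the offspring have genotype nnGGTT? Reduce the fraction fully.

P(nnGGTT) = 1/8

nnGgTt gametes: nGT×2, nGt×2, ngT×2, ngt×2
NnGGTT gametes: NGT×4, nGT×4
nnGgTt×NnGGTT grid (8·8=64): NnGGTT=8 NnGGTt=8 NnGgTT=8 NnGgTt=8 nnGGTT=8 nnGGTt=8 nnGgTT=8 nnGgTt=8
nnGGTT hits 8/64; gcd=8; 8÷8/64÷8 = 1/8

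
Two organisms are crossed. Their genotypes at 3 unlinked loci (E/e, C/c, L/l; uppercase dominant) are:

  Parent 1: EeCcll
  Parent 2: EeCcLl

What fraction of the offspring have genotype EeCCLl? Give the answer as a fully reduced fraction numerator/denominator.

P(EeCCLl) = 1/16

EeCcll gametes: ECl×2, Ecl×2, eCl×2, ecl×2
EeCcLl gametes: ECL×1, ECl×1, EcL×1, Ecl×1, eCL×1, eCl×1, ecL×1, ecl×1
EeCcll×EeCcLl grid (8·8=64): EECCLl=2 EECCll=2 EECcLl=4 EECcll=4 EEccLl=2 EEccll=2 EeCCLl=4 EeCCll=4 EeCcLl=8 EeCcll=8 EeccLl=4 Eeccll=4 eeCCLl=2 eeCCll=2 eeCcLl=4 eeCcll=4 eeccLl=2 eeccll=2
EeCCLl hits 4/64; gcd=4; 4÷4/64÷4 = 1/16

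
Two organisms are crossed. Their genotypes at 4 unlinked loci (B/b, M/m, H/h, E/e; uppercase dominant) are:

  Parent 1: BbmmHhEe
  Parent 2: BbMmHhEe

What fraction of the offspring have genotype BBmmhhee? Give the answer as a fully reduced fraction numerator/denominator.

BbmmHhEe gametes: BmHE×2, BmHe×2, BmhE×2, Bmhe×2, bmHE×2, bmHe×2, bmhE×2, bmhe×2
BbMmHhEe gametes: BMHE×1, BMHe×1, BMhE×1, BMhe×1, BmHE×1, BmHe×1, BmhE×1, Bmhe×1, bMHE×1, bMHe×1, bMhE×1, bMhe×1, bmHE×1, bmHe×1, bmhE×1, bmhe×1
BbmmHhEe×BbMmHhEe grid (16·16=256): BBMmHHEE=2 BBMmHHEe=4 BBMmHHee=2 BBMmHhEE=4 BBMmHhEe=8 BBMmHhee=4 BBMmhhEE=2 BBMmhhEe=4 BBMmhhee=2 BBmmHHEE=2 BBmmHHEe=4 BBmmHHee=2 BBmmHhEE=4 BBmmHhEe=8 BBmmHhee=4 BBmmhhEE=2 BBmmhhEe=4 BBmmhhee=2 BbMmHHEE=4 BbMmHHEe=8 BbMmHHee=4 BbMmHhEE=8 BbMmHhEe=16 BbMmHhee=8 BbMmhhEE=4 BbMmhhEe=8 BbMmhhee=4 BbmmHHEE=4 BbmmHHEe=8 BbmmHHee=4 BbmmHhEE=8 BbmmHhEe=16 BbmmHhee=8 BbmmhhEE=4 BbmmhhEe=8 Bbmmhhee=4 bbMmHHEE=2 bbMmHHEe=4 bbMmHHee=2 bbMmHhEE=4 bbMmHhEe=8 bbMmHhee=4 bbMmhhEE=2 bbMmhhEe=4 bbMmhhee=2 bbmmHHEE=2 bbmmHHEe=4 bbmmHHee=2 bbmmHhEE=4 bbmmHhEe=8 bbmmHhee=4 bbmmhhEE=2 bbmmhhEe=4 bbmmhhee=2
BBmmhhee hits 2/256; gcd=2; 2÷2/256÷2 = 1/128

P(BBmmhhee) = 1/128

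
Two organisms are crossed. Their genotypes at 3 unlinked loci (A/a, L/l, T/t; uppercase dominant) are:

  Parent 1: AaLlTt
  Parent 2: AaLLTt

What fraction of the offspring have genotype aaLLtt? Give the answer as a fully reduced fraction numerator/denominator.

P(aaLLtt) = 1/32

AaLlTt gametes: ALT×1, ALt×1, AlT×1, Alt×1, aLT×1, aLt×1, alT×1, alt×1
AaLLTt gametes: ALT×2, ALt×2, aLT×2, aLt×2
AaLlTt×AaLLTt grid (8·8=64): AALLTT=2 AALLTt=4 AALLtt=2 AALlTT=2 AALlTt=4 AALltt=2 AaLLTT=4 AaLLTt=8 AaLLtt=4 AaLlTT=4 AaLlTt=8 AaLltt=4 aaLLTT=2 aaLLTt=4 aaLLtt=2 aaLlTT=2 aaLlTt=4 aaLltt=2
aaLLtt hits 2/64; gcd=2; 2÷2/64÷2 = 1/32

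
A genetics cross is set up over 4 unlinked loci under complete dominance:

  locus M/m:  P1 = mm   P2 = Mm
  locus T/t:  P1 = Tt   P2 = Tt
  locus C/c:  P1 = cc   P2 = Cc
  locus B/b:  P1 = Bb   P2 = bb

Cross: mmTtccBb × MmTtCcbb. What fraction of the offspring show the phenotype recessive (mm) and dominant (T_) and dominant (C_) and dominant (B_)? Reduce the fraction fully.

mmTtccBb gametes: mTcB×4, mTcb×4, mtcB×4, mtcb×4
MmTtCcbb gametes: MTCb×2, MTcb×2, MtCb×2, Mtcb×2, mTCb×2, mTcb×2, mtCb×2, mtcb×2
mmTtccBb×MmTtCcbb grid (16·16=256): MmTTCcBb=8 MmTTCcbb=8 MmTTccBb=8 MmTTccbb=8 MmTtCcBb=16 MmTtCcbb=16 MmTtccBb=16 MmTtccbb=16 MmttCcBb=8 MmttCcbb=8 MmttccBb=8 Mmttccbb=8 mmTTCcBb=8 mmTTCcbb=8 mmTTccBb=8 mmTTccbb=8 mmTtCcBb=16 mmTtCcbb=16 mmTtccBb=16 mmTtccbb=16 mmttCcBb=8 mmttCcbb=8 mmttccBb=8 mmttccbb=8
mm T_ C_ B_ hits 24/256; gcd=8; 24÷8/256÷8 = 3/32

P(mm T_ C_ B_) = 3/32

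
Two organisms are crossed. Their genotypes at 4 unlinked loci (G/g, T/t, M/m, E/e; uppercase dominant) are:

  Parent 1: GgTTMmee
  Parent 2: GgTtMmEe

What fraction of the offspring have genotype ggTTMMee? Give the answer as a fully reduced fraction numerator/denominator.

P(ggTTMMee) = 1/64

GgTTMmee gametes: GTMe×4, GTme×4, gTMe×4, gTme×4
GgTtMmEe gametes: GTME×1, GTMe×1, GTmE×1, GTme×1, GtME×1, GtMe×1, GtmE×1, Gtme×1, gTME×1, gTMe×1, gTmE×1, gTme×1, gtME×1, gtMe×1, gtmE×1, gtme×1
GgTTMmee×GgTtMmEe grid (16·16=256): GGTTMMEe=4 GGTTMMee=4 GGTTMmEe=8 GGTTMmee=8 GGTTmmEe=4 GGTTmmee=4 GGTtMMEe=4 GGTtMMee=4 GGTtMmEe=8 GGTtMmee=8 GGTtmmEe=4 GGTtmmee=4 GgTTMMEe=8 GgTTMMee=8 GgTTMmEe=16 GgTTMmee=16 GgTTmmEe=8 GgTTmmee=8 GgTtMMEe=8 GgTtMMee=8 GgTtMmEe=16 GgTtMmee=16 GgTtmmEe=8 GgTtmmee=8 ggTTMMEe=4 ggTTMMee=4 ggTTMmEe=8 ggTTMmee=8 ggTTmmEe=4 ggTTmmee=4 ggTtMMEe=4 ggTtMMee=4 ggTtMmEe=8 ggTtMmee=8 ggTtmmEe=4 ggTtmmee=4
ggTTMMee hits 4/256; gcd=4; 4÷4/256÷4 = 1/64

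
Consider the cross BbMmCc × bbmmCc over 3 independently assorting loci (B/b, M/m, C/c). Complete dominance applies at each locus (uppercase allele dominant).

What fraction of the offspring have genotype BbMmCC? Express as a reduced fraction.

BbMmCc gametes: BMC×1, BMc×1, BmC×1, Bmc×1, bMC×1, bMc×1, bmC×1, bmc×1
bbmmCc gametes: bmC×4, bmc×4
BbMmCc×bbmmCc grid (8·8=64): BbMmCC=4 BbMmCc=8 BbMmcc=4 BbmmCC=4 BbmmCc=8 Bbmmcc=4 bbMmCC=4 bbMmCc=8 bbMmcc=4 bbmmCC=4 bbmmCc=8 bbmmcc=4
BbMmCC hits 4/64; gcd=4; 4÷4/64÷4 = 1/16

P(BbMmCC) = 1/16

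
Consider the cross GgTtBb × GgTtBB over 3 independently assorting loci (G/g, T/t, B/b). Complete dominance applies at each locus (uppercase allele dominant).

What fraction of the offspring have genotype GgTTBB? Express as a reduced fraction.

P(GgTTBB) = 1/16

GgTtBb gametes: GTB×1, GTb×1, GtB×1, Gtb×1, gTB×1, gTb×1, gtB×1, gtb×1
GgTtBB gametes: GTB×2, GtB×2, gTB×2, gtB×2
GgTtBb×GgTtBB grid (8·8=64): GGTTBB=2 GGTTBb=2 GGTtBB=4 GGTtBb=4 GGttBB=2 GGttBb=2 GgTTBB=4 GgTTBb=4 GgTtBB=8 GgTtBb=8 GgttBB=4 GgttBb=4 ggTTBB=2 ggTTBb=2 ggTtBB=4 ggTtBb=4 ggttBB=2 ggttBb=2
GgTTBB hits 4/64; gcd=4; 4÷4/64÷4 = 1/16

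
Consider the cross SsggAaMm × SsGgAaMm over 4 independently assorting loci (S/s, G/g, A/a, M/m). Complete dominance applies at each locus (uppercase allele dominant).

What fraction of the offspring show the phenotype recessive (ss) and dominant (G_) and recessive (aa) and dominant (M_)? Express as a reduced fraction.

P(ss G_ aa M_) = 3/128

SsggAaMm gametes: SgAM×2, SgAm×2, SgaM×2, Sgam×2, sgAM×2, sgAm×2, sgaM×2, sgam×2
SsGgAaMm gametes: SGAM×1, SGAm×1, SGaM×1, SGam×1, SgAM×1, SgAm×1, SgaM×1, Sgam×1, sGAM×1, sGAm×1, sGaM×1, sGam×1, sgAM×1, sgAm×1, sgaM×1, sgam×1
SsggAaMm×SsGgAaMm grid (16·16=256): SSGgAAMM=2 SSGgAAMm=4 SSGgAAmm=2 SSGgAaMM=4 SSGgAaMm=8 SSGgAamm=4 SSGgaaMM=2 SSGgaaMm=4 SSGgaamm=2 SSggAAMM=2 SSggAAMm=4 SSggAAmm=2 SSggAaMM=4 SSggAaMm=8 SSggAamm=4 SSggaaMM=2 SSggaaMm=4 SSggaamm=2 SsGgAAMM=4 SsGgAAMm=8 SsGgAAmm=4 SsGgAaMM=8 SsGgAaMm=16 SsGgAamm=8 SsGgaaMM=4 SsGgaaMm=8 SsGgaamm=4 SsggAAMM=4 SsggAAMm=8 SsggAAmm=4 SsggAaMM=8 SsggAaMm=16 SsggAamm=8 SsggaaMM=4 SsggaaMm=8 Ssggaamm=4 ssGgAAMM=2 ssGgAAMm=4 ssGgAAmm=2 ssGgAaMM=4 ssGgAaMm=8 ssGgAamm=4 ssGgaaMM=2 ssGgaaMm=4 ssGgaamm=2 ssggAAMM=2 ssggAAMm=4 ssggAAmm=2 ssggAaMM=4 ssggAaMm=8 ssggAamm=4 ssggaaMM=2 ssggaaMm=4 ssggaamm=2
ss G_ aa M_ hits 6/256; gcd=2; 6÷2/256÷2 = 3/128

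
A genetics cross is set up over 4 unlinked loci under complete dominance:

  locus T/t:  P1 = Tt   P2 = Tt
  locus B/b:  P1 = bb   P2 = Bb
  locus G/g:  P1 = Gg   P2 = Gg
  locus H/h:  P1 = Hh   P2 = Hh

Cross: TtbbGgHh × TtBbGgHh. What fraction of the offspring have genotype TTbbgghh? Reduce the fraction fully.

P(TTbbgghh) = 1/128

TtbbGgHh gametes: TbGH×2, TbGh×2, TbgH×2, Tbgh×2, tbGH×2, tbGh×2, tbgH×2, tbgh×2
TtBbGgHh gametes: TBGH×1, TBGh×1, TBgH×1, TBgh×1, TbGH×1, TbGh×1, TbgH×1, Tbgh×1, tBGH×1, tBGh×1, tBgH×1, tBgh×1, tbGH×1, tbGh×1, tbgH×1, tbgh×1
TtbbGgHh×TtBbGgHh grid (16·16=256): TTBbGGHH=2 TTBbGGHh=4 TTBbGGhh=2 TTBbGgHH=4 TTBbGgHh=8 TTBbGghh=4 TTBbggHH=2 TTBbggHh=4 TTBbgghh=2 TTbbGGHH=2 TTbbGGHh=4 TTbbGGhh=2 TTbbGgHH=4 TTbbGgHh=8 TTbbGghh=4 TTbbggHH=2 TTbbggHh=4 TTbbgghh=2 TtBbGGHH=4 TtBbGGHh=8 TtBbGGhh=4 TtBbGgHH=8 TtBbGgHh=16 TtBbGghh=8 TtBbggHH=4 TtBbggHh=8 TtBbgghh=4 TtbbGGHH=4 TtbbGGHh=8 TtbbGGhh=4 TtbbGgHH=8 TtbbGgHh=16 TtbbGghh=8 TtbbggHH=4 TtbbggHh=8 Ttbbgghh=4 ttBbGGHH=2 ttBbGGHh=4 ttBbGGhh=2 ttBbGgHH=4 ttBbGgHh=8 ttBbGghh=4 ttBbggHH=2 ttBbggHh=4 ttBbgghh=2 ttbbGGHH=2 ttbbGGHh=4 ttbbGGhh=2 ttbbGgHH=4 ttbbGgHh=8 ttbbGghh=4 ttbbggHH=2 ttbbggHh=4 ttbbgghh=2
TTbbgghh hits 2/256; gcd=2; 2÷2/256÷2 = 1/128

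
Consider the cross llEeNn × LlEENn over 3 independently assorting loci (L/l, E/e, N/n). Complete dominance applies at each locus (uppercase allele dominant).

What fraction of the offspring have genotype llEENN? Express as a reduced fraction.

P(llEENN) = 1/16

llEeNn gametes: lEN×2, lEn×2, leN×2, len×2
LlEENn gametes: LEN×2, LEn×2, lEN×2, lEn×2
llEeNn×LlEENn grid (8·8=64): LlEENN=4 LlEENn=8 LlEEnn=4 LlEeNN=4 LlEeNn=8 LlEenn=4 llEENN=4 llEENn=8 llEEnn=4 llEeNN=4 llEeNn=8 llEenn=4
llEENN hits 4/64; gcd=4; 4÷4/64÷4 = 1/16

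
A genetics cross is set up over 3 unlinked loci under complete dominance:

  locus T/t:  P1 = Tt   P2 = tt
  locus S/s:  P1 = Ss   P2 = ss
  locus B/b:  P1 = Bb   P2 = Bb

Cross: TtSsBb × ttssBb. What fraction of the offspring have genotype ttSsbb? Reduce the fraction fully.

P(ttSsbb) = 1/16

TtSsBb gametes: TSB×1, TSb×1, TsB×1, Tsb×1, tSB×1, tSb×1, tsB×1, tsb×1
ttssBb gametes: tsB×4, tsb×4
TtSsBb×ttssBb grid (8·8=64): TtSsBB=4 TtSsBb=8 TtSsbb=4 TtssBB=4 TtssBb=8 Ttssbb=4 ttSsBB=4 ttSsBb=8 ttSsbb=4 ttssBB=4 ttssBb=8 ttssbb=4
ttSsbb hits 4/64; gcd=4; 4÷4/64÷4 = 1/16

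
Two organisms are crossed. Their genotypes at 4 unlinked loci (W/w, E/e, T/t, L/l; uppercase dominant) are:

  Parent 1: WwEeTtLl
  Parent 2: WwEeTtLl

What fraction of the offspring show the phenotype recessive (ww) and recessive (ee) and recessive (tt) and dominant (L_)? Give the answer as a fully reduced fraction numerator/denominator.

P(ww ee tt L_) = 3/256

WwEeTtLl gametes: WETL×1, WETl×1, WEtL×1, WEtl×1, WeTL×1, WeTl×1, WetL×1, Wetl×1, wETL×1, wETl×1, wEtL×1, wEtl×1, weTL×1, weTl×1, wetL×1, wetl×1
WwEeTtLl gametes: WETL×1, WETl×1, WEtL×1, WEtl×1, WeTL×1, WeTl×1, WetL×1, Wetl×1, wETL×1, wETl×1, wEtL×1, wEtl×1, weTL×1, weTl×1, wetL×1, wetl×1
WwEeTtLl×WwEeTtLl grid (16·16=256): WWEETTLL=1 WWEETTLl=2 WWEETTll=1 WWEETtLL=2 WWEETtLl=4 WWEETtll=2 WWEEttLL=1 WWEEttLl=2 WWEEttll=1 WWEeTTLL=2 WWEeTTLl=4 WWEeTTll=2 WWEeTtLL=4 WWEeTtLl=8 WWEeTtll=4 WWEettLL=2 WWEettLl=4 WWEettll=2 WWeeTTLL=1 WWeeTTLl=2 WWeeTTll=1 WWeeTtLL=2 WWeeTtLl=4 WWeeTtll=2 WWeettLL=1 WWeettLl=2 WWeettll=1 WwEETTLL=2 WwEETTLl=4 WwEETTll=2 WwEETtLL=4 WwEETtLl=8 WwEETtll=4 WwEEttLL=2 WwEEttLl=4 WwEEttll=2 WwEeTTLL=4 WwEeTTLl=8 WwEeTTll=4 WwEeTtLL=8 WwEeTtLl=16 WwEeTtll=8 WwEettLL=4 WwEettLl=8 WwEettll=4 WweeTTLL=2 WweeTTLl=4 WweeTTll=2 WweeTtLL=4 WweeTtLl=8 WweeTtll=4 WweettLL=2 WweettLl=4 Wweettll=2 wwEETTLL=1 wwEETTLl=2 wwEETTll=1 wwEETtLL=2 wwEETtLl=4 wwEETtll=2 wwEEttLL=1 wwEEttLl=2 wwEEttll=1 wwEeTTLL=2 wwEeTTLl=4 wwEeTTll=2 wwEeTtLL=4 wwEeTtLl=8 wwEeTtll=4 wwEettLL=2 wwEettLl=4 wwEettll=2 wweeTTLL=1 wweeTTLl=2 wweeTTll=1 wweeTtLL=2 wweeTtLl=4 wweeTtll=2 wweettLL=1 wweettLl=2 wweettll=1
ww ee tt L_ hits 3/256; gcd=1; 3÷1/256÷1 = 3/256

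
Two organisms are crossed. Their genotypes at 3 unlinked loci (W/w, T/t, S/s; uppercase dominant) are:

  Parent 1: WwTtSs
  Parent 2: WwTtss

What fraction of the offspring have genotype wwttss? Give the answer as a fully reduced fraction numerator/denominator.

P(wwttss) = 1/32

WwTtSs gametes: WTS×1, WTs×1, WtS×1, Wts×1, wTS×1, wTs×1, wtS×1, wts×1
WwTtss gametes: WTs×2, Wts×2, wTs×2, wts×2
WwTtSs×WwTtss grid (8·8=64): WWTTSs=2 WWTTss=2 WWTtSs=4 WWTtss=4 WWttSs=2 WWttss=2 WwTTSs=4 WwTTss=4 WwTtSs=8 WwTtss=8 WwttSs=4 Wwttss=4 wwTTSs=2 wwTTss=2 wwTtSs=4 wwTtss=4 wwttSs=2 wwttss=2
wwttss hits 2/64; gcd=2; 2÷2/64÷2 = 1/32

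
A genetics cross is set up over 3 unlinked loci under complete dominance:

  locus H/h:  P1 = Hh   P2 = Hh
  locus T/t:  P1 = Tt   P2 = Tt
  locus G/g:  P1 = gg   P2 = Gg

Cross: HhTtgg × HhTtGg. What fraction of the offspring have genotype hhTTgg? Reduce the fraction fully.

P(hhTTgg) = 1/32

HhTtgg gametes: HTg×2, Htg×2, hTg×2, htg×2
HhTtGg gametes: HTG×1, HTg×1, HtG×1, Htg×1, hTG×1, hTg×1, htG×1, htg×1
HhTtgg×HhTtGg grid (8·8=64): HHTTGg=2 HHTTgg=2 HHTtGg=4 HHTtgg=4 HHttGg=2 HHttgg=2 HhTTGg=4 HhTTgg=4 HhTtGg=8 HhTtgg=8 HhttGg=4 Hhttgg=4 hhTTGg=2 hhTTgg=2 hhTtGg=4 hhTtgg=4 hhttGg=2 hhttgg=2
hhTTgg hits 2/64; gcd=2; 2÷2/64÷2 = 1/32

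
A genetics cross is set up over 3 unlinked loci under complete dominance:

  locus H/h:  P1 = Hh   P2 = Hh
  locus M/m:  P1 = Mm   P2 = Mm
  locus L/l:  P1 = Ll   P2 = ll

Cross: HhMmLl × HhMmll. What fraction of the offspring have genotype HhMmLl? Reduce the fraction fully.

P(HhMmLl) = 1/8

HhMmLl gametes: HML×1, HMl×1, HmL×1, Hml×1, hML×1, hMl×1, hmL×1, hml×1
HhMmll gametes: HMl×2, Hml×2, hMl×2, hml×2
HhMmLl×HhMmll grid (8·8=64): HHMMLl=2 HHMMll=2 HHMmLl=4 HHMmll=4 HHmmLl=2 HHmmll=2 HhMMLl=4 HhMMll=4 HhMmLl=8 HhMmll=8 HhmmLl=4 Hhmmll=4 hhMMLl=2 hhMMll=2 hhMmLl=4 hhMmll=4 hhmmLl=2 hhmmll=2
HhMmLl hits 8/64; gcd=8; 8÷8/64÷8 = 1/8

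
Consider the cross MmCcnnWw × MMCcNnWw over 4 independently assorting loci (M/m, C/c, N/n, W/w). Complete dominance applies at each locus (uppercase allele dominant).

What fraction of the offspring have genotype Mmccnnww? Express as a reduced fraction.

MmCcnnWw gametes: MCnW×2, MCnw×2, McnW×2, Mcnw×2, mCnW×2, mCnw×2, mcnW×2, mcnw×2
MMCcNnWw gametes: MCNW×2, MCNw×2, MCnW×2, MCnw×2, McNW×2, McNw×2, McnW×2, Mcnw×2
MmCcnnWw×MMCcNnWw grid (16·16=256): MMCCNnWW=4 MMCCNnWw=8 MMCCNnww=4 MMCCnnWW=4 MMCCnnWw=8 MMCCnnww=4 MMCcNnWW=8 MMCcNnWw=16 MMCcNnww=8 MMCcnnWW=8 MMCcnnWw=16 MMCcnnww=8 MMccNnWW=4 MMccNnWw=8 MMccNnww=4 MMccnnWW=4 MMccnnWw=8 MMccnnww=4 MmCCNnWW=4 MmCCNnWw=8 MmCCNnww=4 MmCCnnWW=4 MmCCnnWw=8 MmCCnnww=4 MmCcNnWW=8 MmCcNnWw=16 MmCcNnww=8 MmCcnnWW=8 MmCcnnWw=16 MmCcnnww=8 MmccNnWW=4 MmccNnWw=8 MmccNnww=4 MmccnnWW=4 MmccnnWw=8 Mmccnnww=4
Mmccnnww hits 4/256; gcd=4; 4÷4/256÷4 = 1/64

P(Mmccnnww) = 1/64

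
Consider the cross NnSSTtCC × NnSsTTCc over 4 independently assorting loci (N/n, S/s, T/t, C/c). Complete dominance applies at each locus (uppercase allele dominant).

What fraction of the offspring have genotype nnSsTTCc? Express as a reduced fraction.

P(nnSsTTCc) = 1/32

NnSSTtCC gametes: NSTC×4, NStC×4, nSTC×4, nStC×4
NnSsTTCc gametes: NSTC×2, NSTc×2, NsTC×2, NsTc×2, nSTC×2, nSTc×2, nsTC×2, nsTc×2
NnSSTtCC×NnSsTTCc grid (16·16=256): NNSSTTCC=8 NNSSTTCc=8 NNSSTtCC=8 NNSSTtCc=8 NNSsTTCC=8 NNSsTTCc=8 NNSsTtCC=8 NNSsTtCc=8 NnSSTTCC=16 NnSSTTCc=16 NnSSTtCC=16 NnSSTtCc=16 NnSsTTCC=16 NnSsTTCc=16 NnSsTtCC=16 NnSsTtCc=16 nnSSTTCC=8 nnSSTTCc=8 nnSSTtCC=8 nnSSTtCc=8 nnSsTTCC=8 nnSsTTCc=8 nnSsTtCC=8 nnSsTtCc=8
nnSsTTCc hits 8/256; gcd=8; 8÷8/256÷8 = 1/32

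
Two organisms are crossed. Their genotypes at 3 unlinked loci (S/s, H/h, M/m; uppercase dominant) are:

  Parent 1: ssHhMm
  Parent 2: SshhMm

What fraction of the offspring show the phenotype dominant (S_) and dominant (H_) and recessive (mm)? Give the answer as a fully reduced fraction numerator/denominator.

P(S_ H_ mm) = 1/16

ssHhMm gametes: sHM×2, sHm×2, shM×2, shm×2
SshhMm gametes: ShM×2, Shm×2, shM×2, shm×2
ssHhMm×SshhMm grid (8·8=64): SsHhMM=4 SsHhMm=8 SsHhmm=4 SshhMM=4 SshhMm=8 Sshhmm=4 ssHhMM=4 ssHhMm=8 ssHhmm=4 sshhMM=4 sshhMm=8 sshhmm=4
S_ H_ mm hits 4/64; gcd=4; 4÷4/64÷4 = 1/16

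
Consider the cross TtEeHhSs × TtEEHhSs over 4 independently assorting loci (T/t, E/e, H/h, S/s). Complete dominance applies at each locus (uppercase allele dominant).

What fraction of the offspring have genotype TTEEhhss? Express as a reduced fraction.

P(TTEEhhss) = 1/128

TtEeHhSs gametes: TEHS×1, TEHs×1, TEhS×1, TEhs×1, TeHS×1, TeHs×1, TehS×1, Tehs×1, tEHS×1, tEHs×1, tEhS×1, tEhs×1, teHS×1, teHs×1, tehS×1, tehs×1
TtEEHhSs gametes: TEHS×2, TEHs×2, TEhS×2, TEhs×2, tEHS×2, tEHs×2, tEhS×2, tEhs×2
TtEeHhSs×TtEEHhSs grid (16·16=256): TTEEHHSS=2 TTEEHHSs=4 TTEEHHss=2 TTEEHhSS=4 TTEEHhSs=8 TTEEHhss=4 TTEEhhSS=2 TTEEhhSs=4 TTEEhhss=2 TTEeHHSS=2 TTEeHHSs=4 TTEeHHss=2 TTEeHhSS=4 TTEeHhSs=8 TTEeHhss=4 TTEehhSS=2 TTEehhSs=4 TTEehhss=2 TtEEHHSS=4 TtEEHHSs=8 TtEEHHss=4 TtEEHhSS=8 TtEEHhSs=16 TtEEHhss=8 TtEEhhSS=4 TtEEhhSs=8 TtEEhhss=4 TtEeHHSS=4 TtEeHHSs=8 TtEeHHss=4 TtEeHhSS=8 TtEeHhSs=16 TtEeHhss=8 TtEehhSS=4 TtEehhSs=8 TtEehhss=4 ttEEHHSS=2 ttEEHHSs=4 ttEEHHss=2 ttEEHhSS=4 ttEEHhSs=8 ttEEHhss=4 ttEEhhSS=2 ttEEhhSs=4 ttEEhhss=2 ttEeHHSS=2 ttEeHHSs=4 ttEeHHss=2 ttEeHhSS=4 ttEeHhSs=8 ttEeHhss=4 ttEehhSS=2 ttEehhSs=4 ttEehhss=2
TTEEhhss hits 2/256; gcd=2; 2÷2/256÷2 = 1/128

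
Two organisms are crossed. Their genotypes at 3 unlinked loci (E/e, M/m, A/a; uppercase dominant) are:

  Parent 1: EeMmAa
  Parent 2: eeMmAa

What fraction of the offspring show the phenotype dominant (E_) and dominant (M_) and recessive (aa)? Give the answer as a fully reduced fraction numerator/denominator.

P(E_ M_ aa) = 3/32

EeMmAa gametes: EMA×1, EMa×1, EmA×1, Ema×1, eMA×1, eMa×1, emA×1, ema×1
eeMmAa gametes: eMA×2, eMa×2, emA×2, ema×2
EeMmAa×eeMmAa grid (8·8=64): EeMMAA=2 EeMMAa=4 EeMMaa=2 EeMmAA=4 EeMmAa=8 EeMmaa=4 EemmAA=2 EemmAa=4 Eemmaa=2 eeMMAA=2 eeMMAa=4 eeMMaa=2 eeMmAA=4 eeMmAa=8 eeMmaa=4 eemmAA=2 eemmAa=4 eemmaa=2
E_ M_ aa hits 6/64; gcd=2; 6÷2/64÷2 = 3/32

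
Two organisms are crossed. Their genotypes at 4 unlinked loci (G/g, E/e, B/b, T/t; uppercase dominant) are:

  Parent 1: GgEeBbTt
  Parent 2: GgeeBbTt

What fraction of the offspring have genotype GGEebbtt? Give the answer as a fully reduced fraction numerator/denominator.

P(GGEebbtt) = 1/128

GgEeBbTt gametes: GEBT×1, GEBt×1, GEbT×1, GEbt×1, GeBT×1, GeBt×1, GebT×1, Gebt×1, gEBT×1, gEBt×1, gEbT×1, gEbt×1, geBT×1, geBt×1, gebT×1, gebt×1
GgeeBbTt gametes: GeBT×2, GeBt×2, GebT×2, Gebt×2, geBT×2, geBt×2, gebT×2, gebt×2
GgEeBbTt×GgeeBbTt grid (16·16=256): GGEeBBTT=2 GGEeBBTt=4 GGEeBBtt=2 GGEeBbTT=4 GGEeBbTt=8 GGEeBbtt=4 GGEebbTT=2 GGEebbTt=4 GGEebbtt=2 GGeeBBTT=2 GGeeBBTt=4 GGeeBBtt=2 GGeeBbTT=4 GGeeBbTt=8 GGeeBbtt=4 GGeebbTT=2 GGeebbTt=4 GGeebbtt=2 GgEeBBTT=4 GgEeBBTt=8 GgEeBBtt=4 GgEeBbTT=8 GgEeBbTt=16 GgEeBbtt=8 GgEebbTT=4 GgEebbTt=8 GgEebbtt=4 GgeeBBTT=4 GgeeBBTt=8 GgeeBBtt=4 GgeeBbTT=8 GgeeBbTt=16 GgeeBbtt=8 GgeebbTT=4 GgeebbTt=8 Ggeebbtt=4 ggEeBBTT=2 ggEeBBTt=4 ggEeBBtt=2 ggEeBbTT=4 ggEeBbTt=8 ggEeBbtt=4 ggEebbTT=2 ggEebbTt=4 ggEebbtt=2 ggeeBBTT=2 ggeeBBTt=4 ggeeBBtt=2 ggeeBbTT=4 ggeeBbTt=8 ggeeBbtt=4 ggeebbTT=2 ggeebbTt=4 ggeebbtt=2
GGEebbtt hits 2/256; gcd=2; 2÷2/256÷2 = 1/128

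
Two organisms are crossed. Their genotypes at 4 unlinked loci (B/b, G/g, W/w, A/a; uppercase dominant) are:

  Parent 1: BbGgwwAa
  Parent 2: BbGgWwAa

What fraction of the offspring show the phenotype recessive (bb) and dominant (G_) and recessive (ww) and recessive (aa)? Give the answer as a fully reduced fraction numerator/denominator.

BbGgwwAa gametes: BGwA×2, BGwa×2, BgwA×2, Bgwa×2, bGwA×2, bGwa×2, bgwA×2, bgwa×2
BbGgWwAa gametes: BGWA×1, BGWa×1, BGwA×1, BGwa×1, BgWA×1, BgWa×1, BgwA×1, Bgwa×1, bGWA×1, bGWa×1, bGwA×1, bGwa×1, bgWA×1, bgWa×1, bgwA×1, bgwa×1
BbGgwwAa×BbGgWwAa grid (16·16=256): BBGGWwAA=2 BBGGWwAa=4 BBGGWwaa=2 BBGGwwAA=2 BBGGwwAa=4 BBGGwwaa=2 BBGgWwAA=4 BBGgWwAa=8 BBGgWwaa=4 BBGgwwAA=4 BBGgwwAa=8 BBGgwwaa=4 BBggWwAA=2 BBggWwAa=4 BBggWwaa=2 BBggwwAA=2 BBggwwAa=4 BBggwwaa=2 BbGGWwAA=4 BbGGWwAa=8 BbGGWwaa=4 BbGGwwAA=4 BbGGwwAa=8 BbGGwwaa=4 BbGgWwAA=8 BbGgWwAa=16 BbGgWwaa=8 BbGgwwAA=8 BbGgwwAa=16 BbGgwwaa=8 BbggWwAA=4 BbggWwAa=8 BbggWwaa=4 BbggwwAA=4 BbggwwAa=8 Bbggwwaa=4 bbGGWwAA=2 bbGGWwAa=4 bbGGWwaa=2 bbGGwwAA=2 bbGGwwAa=4 bbGGwwaa=2 bbGgWwAA=4 bbGgWwAa=8 bbGgWwaa=4 bbGgwwAA=4 bbGgwwAa=8 bbGgwwaa=4 bbggWwAA=2 bbggWwAa=4 bbggWwaa=2 bbggwwAA=2 bbggwwAa=4 bbggwwaa=2
bb G_ ww aa hits 6/256; gcd=2; 6÷2/256÷2 = 3/128

P(bb G_ ww aa) = 3/128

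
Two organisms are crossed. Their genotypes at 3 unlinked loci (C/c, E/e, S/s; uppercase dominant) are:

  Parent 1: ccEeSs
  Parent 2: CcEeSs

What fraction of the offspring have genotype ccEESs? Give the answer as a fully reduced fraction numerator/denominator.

P(ccEESs) = 1/16

ccEeSs gametes: cES×2, cEs×2, ceS×2, ces×2
CcEeSs gametes: CES×1, CEs×1, CeS×1, Ces×1, cES×1, cEs×1, ceS×1, ces×1
ccEeSs×CcEeSs grid (8·8=64): CcEESS=2 CcEESs=4 CcEEss=2 CcEeSS=4 CcEeSs=8 CcEess=4 CceeSS=2 CceeSs=4 Cceess=2 ccEESS=2 ccEESs=4 ccEEss=2 ccEeSS=4 ccEeSs=8 ccEess=4 cceeSS=2 cceeSs=4 cceess=2
ccEESs hits 4/64; gcd=4; 4÷4/64÷4 = 1/16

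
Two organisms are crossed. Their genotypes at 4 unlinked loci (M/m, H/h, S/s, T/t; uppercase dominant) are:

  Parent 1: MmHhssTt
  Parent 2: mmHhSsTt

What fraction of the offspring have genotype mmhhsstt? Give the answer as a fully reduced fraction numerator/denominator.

P(mmhhsstt) = 1/64

MmHhssTt gametes: MHsT×2, MHst×2, MhsT×2, Mhst×2, mHsT×2, mHst×2, mhsT×2, mhst×2
mmHhSsTt gametes: mHST×2, mHSt×2, mHsT×2, mHst×2, mhST×2, mhSt×2, mhsT×2, mhst×2
MmHhssTt×mmHhSsTt grid (16·16=256): MmHHSsTT=4 MmHHSsTt=8 MmHHSstt=4 MmHHssTT=4 MmHHssTt=8 MmHHsstt=4 MmHhSsTT=8 MmHhSsTt=16 MmHhSstt=8 MmHhssTT=8 MmHhssTt=16 MmHhsstt=8 MmhhSsTT=4 MmhhSsTt=8 MmhhSstt=4 MmhhssTT=4 MmhhssTt=8 Mmhhsstt=4 mmHHSsTT=4 mmHHSsTt=8 mmHHSstt=4 mmHHssTT=4 mmHHssTt=8 mmHHsstt=4 mmHhSsTT=8 mmHhSsTt=16 mmHhSstt=8 mmHhssTT=8 mmHhssTt=16 mmHhsstt=8 mmhhSsTT=4 mmhhSsTt=8 mmhhSstt=4 mmhhssTT=4 mmhhssTt=8 mmhhsstt=4
mmhhsstt hits 4/256; gcd=4; 4÷4/256÷4 = 1/64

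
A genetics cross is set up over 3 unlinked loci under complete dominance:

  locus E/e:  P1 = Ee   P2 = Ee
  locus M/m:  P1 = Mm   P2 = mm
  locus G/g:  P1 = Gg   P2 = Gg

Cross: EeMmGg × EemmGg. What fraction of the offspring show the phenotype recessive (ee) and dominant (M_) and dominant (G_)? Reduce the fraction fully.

EeMmGg gametes: EMG×1, EMg×1, EmG×1, Emg×1, eMG×1, eMg×1, emG×1, emg×1
EemmGg gametes: EmG×2, Emg×2, emG×2, emg×2
EeMmGg×EemmGg grid (8·8=64): EEMmGG=2 EEMmGg=4 EEMmgg=2 EEmmGG=2 EEmmGg=4 EEmmgg=2 EeMmGG=4 EeMmGg=8 EeMmgg=4 EemmGG=4 EemmGg=8 Eemmgg=4 eeMmGG=2 eeMmGg=4 eeMmgg=2 eemmGG=2 eemmGg=4 eemmgg=2
ee M_ G_ hits 6/64; gcd=2; 6÷2/64÷2 = 3/32

P(ee M_ G_) = 3/32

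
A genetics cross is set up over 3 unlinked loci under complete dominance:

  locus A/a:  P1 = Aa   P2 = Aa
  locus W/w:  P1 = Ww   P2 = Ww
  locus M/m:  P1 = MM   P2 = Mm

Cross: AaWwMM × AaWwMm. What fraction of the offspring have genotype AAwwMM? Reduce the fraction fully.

AaWwMM gametes: AWM×2, AwM×2, aWM×2, awM×2
AaWwMm gametes: AWM×1, AWm×1, AwM×1, Awm×1, aWM×1, aWm×1, awM×1, awm×1
AaWwMM×AaWwMm grid (8·8=64): AAWWMM=2 AAWWMm=2 AAWwMM=4 AAWwMm=4 AAwwMM=2 AAwwMm=2 AaWWMM=4 AaWWMm=4 AaWwMM=8 AaWwMm=8 AawwMM=4 AawwMm=4 aaWWMM=2 aaWWMm=2 aaWwMM=4 aaWwMm=4 aawwMM=2 aawwMm=2
AAwwMM hits 2/64; gcd=2; 2÷2/64÷2 = 1/32

P(AAwwMM) = 1/32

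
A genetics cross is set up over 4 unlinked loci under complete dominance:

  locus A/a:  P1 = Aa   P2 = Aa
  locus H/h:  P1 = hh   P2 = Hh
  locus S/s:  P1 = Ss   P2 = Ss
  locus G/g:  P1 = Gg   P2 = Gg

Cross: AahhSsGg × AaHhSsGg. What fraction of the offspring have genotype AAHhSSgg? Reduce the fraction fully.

AahhSsGg gametes: AhSG×2, AhSg×2, AhsG×2, Ahsg×2, ahSG×2, ahSg×2, ahsG×2, ahsg×2
AaHhSsGg gametes: AHSG×1, AHSg×1, AHsG×1, AHsg×1, AhSG×1, AhSg×1, AhsG×1, Ahsg×1, aHSG×1, aHSg×1, aHsG×1, aHsg×1, ahSG×1, ahSg×1, ahsG×1, ahsg×1
AahhSsGg×AaHhSsGg grid (16·16=256): AAHhSSGG=2 AAHhSSGg=4 AAHhSSgg=2 AAHhSsGG=4 AAHhSsGg=8 AAHhSsgg=4 AAHhssGG=2 AAHhssGg=4 AAHhssgg=2 AAhhSSGG=2 AAhhSSGg=4 AAhhSSgg=2 AAhhSsGG=4 AAhhSsGg=8 AAhhSsgg=4 AAhhssGG=2 AAhhssGg=4 AAhhssgg=2 AaHhSSGG=4 AaHhSSGg=8 AaHhSSgg=4 AaHhSsGG=8 AaHhSsGg=16 AaHhSsgg=8 AaHhssGG=4 AaHhssGg=8 AaHhssgg=4 AahhSSGG=4 AahhSSGg=8 AahhSSgg=4 AahhSsGG=8 AahhSsGg=16 AahhSsgg=8 AahhssGG=4 AahhssGg=8 Aahhssgg=4 aaHhSSGG=2 aaHhSSGg=4 aaHhSSgg=2 aaHhSsGG=4 aaHhSsGg=8 aaHhSsgg=4 aaHhssGG=2 aaHhssGg=4 aaHhssgg=2 aahhSSGG=2 aahhSSGg=4 aahhSSgg=2 aahhSsGG=4 aahhSsGg=8 aahhSsgg=4 aahhssGG=2 aahhssGg=4 aahhssgg=2
AAHhSSgg hits 2/256; gcd=2; 2÷2/256÷2 = 1/128

P(AAHhSSgg) = 1/128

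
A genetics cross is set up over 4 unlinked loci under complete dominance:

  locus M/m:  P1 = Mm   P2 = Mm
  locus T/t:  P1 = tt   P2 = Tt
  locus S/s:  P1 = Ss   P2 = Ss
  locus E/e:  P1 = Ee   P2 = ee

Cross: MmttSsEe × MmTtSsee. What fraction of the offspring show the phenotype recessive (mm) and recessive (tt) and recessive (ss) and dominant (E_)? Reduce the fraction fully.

MmttSsEe gametes: MtSE×2, MtSe×2, MtsE×2, Mtse×2, mtSE×2, mtSe×2, mtsE×2, mtse×2
MmTtSsee gametes: MTSe×2, MTse×2, MtSe×2, Mtse×2, mTSe×2, mTse×2, mtSe×2, mtse×2
MmttSsEe×MmTtSsee grid (16·16=256): MMTtSSEe=4 MMTtSSee=4 MMTtSsEe=8 MMTtSsee=8 MMTtssEe=4 MMTtssee=4 MMttSSEe=4 MMttSSee=4 MMttSsEe=8 MMttSsee=8 MMttssEe=4 MMttssee=4 MmTtSSEe=8 MmTtSSee=8 MmTtSsEe=16 MmTtSsee=16 MmTtssEe=8 MmTtssee=8 MmttSSEe=8 MmttSSee=8 MmttSsEe=16 MmttSsee=16 MmttssEe=8 Mmttssee=8 mmTtSSEe=4 mmTtSSee=4 mmTtSsEe=8 mmTtSsee=8 mmTtssEe=4 mmTtssee=4 mmttSSEe=4 mmttSSee=4 mmttSsEe=8 mmttSsee=8 mmttssEe=4 mmttssee=4
mm tt ss E_ hits 4/256; gcd=4; 4÷4/256÷4 = 1/64

P(mm tt ss E_) = 1/64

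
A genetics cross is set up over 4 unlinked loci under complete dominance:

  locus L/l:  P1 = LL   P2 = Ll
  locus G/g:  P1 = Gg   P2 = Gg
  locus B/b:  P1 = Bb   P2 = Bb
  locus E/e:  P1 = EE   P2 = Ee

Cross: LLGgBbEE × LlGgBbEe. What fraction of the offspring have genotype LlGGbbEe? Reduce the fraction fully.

P(LlGGbbEe) = 1/64

LLGgBbEE gametes: LGBE×4, LGbE×4, LgBE×4, LgbE×4
LlGgBbEe gametes: LGBE×1, LGBe×1, LGbE×1, LGbe×1, LgBE×1, LgBe×1, LgbE×1, Lgbe×1, lGBE×1, lGBe×1, lGbE×1, lGbe×1, lgBE×1, lgBe×1, lgbE×1, lgbe×1
LLGgBbEE×LlGgBbEe grid (16·16=256): LLGGBBEE=4 LLGGBBEe=4 LLGGBbEE=8 LLGGBbEe=8 LLGGbbEE=4 LLGGbbEe=4 LLGgBBEE=8 LLGgBBEe=8 LLGgBbEE=16 LLGgBbEe=16 LLGgbbEE=8 LLGgbbEe=8 LLggBBEE=4 LLggBBEe=4 LLggBbEE=8 LLggBbEe=8 LLggbbEE=4 LLggbbEe=4 LlGGBBEE=4 LlGGBBEe=4 LlGGBbEE=8 LlGGBbEe=8 LlGGbbEE=4 LlGGbbEe=4 LlGgBBEE=8 LlGgBBEe=8 LlGgBbEE=16 LlGgBbEe=16 LlGgbbEE=8 LlGgbbEe=8 LlggBBEE=4 LlggBBEe=4 LlggBbEE=8 LlggBbEe=8 LlggbbEE=4 LlggbbEe=4
LlGGbbEe hits 4/256; gcd=4; 4÷4/256÷4 = 1/64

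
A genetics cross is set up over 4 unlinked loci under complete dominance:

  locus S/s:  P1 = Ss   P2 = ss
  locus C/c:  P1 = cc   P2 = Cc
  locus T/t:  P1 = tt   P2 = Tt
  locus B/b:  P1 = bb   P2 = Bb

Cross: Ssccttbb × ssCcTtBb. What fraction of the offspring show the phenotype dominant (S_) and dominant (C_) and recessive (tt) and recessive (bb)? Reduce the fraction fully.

Ssccttbb gametes: Sctb×8, sctb×8
ssCcTtBb gametes: sCTB×2, sCTb×2, sCtB×2, sCtb×2, scTB×2, scTb×2, sctB×2, sctb×2
Ssccttbb×ssCcTtBb grid (16·16=256): SsCcTtBb=16 SsCcTtbb=16 SsCcttBb=16 SsCcttbb=16 SsccTtBb=16 SsccTtbb=16 SsccttBb=16 Ssccttbb=16 ssCcTtBb=16 ssCcTtbb=16 ssCcttBb=16 ssCcttbb=16 ssccTtBb=16 ssccTtbb=16 ssccttBb=16 ssccttbb=16
S_ C_ tt bb hits 16/256; gcd=16; 16÷16/256÷16 = 1/16

P(S_ C_ tt bb) = 1/16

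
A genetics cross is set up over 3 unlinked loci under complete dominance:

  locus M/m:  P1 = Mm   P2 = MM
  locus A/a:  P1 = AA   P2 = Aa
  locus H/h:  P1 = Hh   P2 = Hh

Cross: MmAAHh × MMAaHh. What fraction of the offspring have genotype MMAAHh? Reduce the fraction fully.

MmAAHh gametes: MAH×2, MAh×2, mAH×2, mAh×2
MMAaHh gametes: MAH×2, MAh×2, MaH×2, Mah×2
MmAAHh×MMAaHh grid (8·8=64): MMAAHH=4 MMAAHh=8 MMAAhh=4 MMAaHH=4 MMAaHh=8 MMAahh=4 MmAAHH=4 MmAAHh=8 MmAAhh=4 MmAaHH=4 MmAaHh=8 MmAahh=4
MMAAHh hits 8/64; gcd=8; 8÷8/64÷8 = 1/8

P(MMAAHh) = 1/8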